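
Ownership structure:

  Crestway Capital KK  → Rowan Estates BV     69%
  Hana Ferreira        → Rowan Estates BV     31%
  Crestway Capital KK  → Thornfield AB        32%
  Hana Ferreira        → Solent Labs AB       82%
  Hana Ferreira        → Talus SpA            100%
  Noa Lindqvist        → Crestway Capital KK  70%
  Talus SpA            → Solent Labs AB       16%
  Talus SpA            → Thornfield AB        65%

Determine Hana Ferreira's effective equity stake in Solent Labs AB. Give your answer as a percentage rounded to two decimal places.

Hana reaches Solent along 2 paths.
Direct stake: 82% = 82%.
Via Talus: 100% × 16% = 16%.
Total: 82% + 16% = 98%.
Rounded: 98.00%.

98.00%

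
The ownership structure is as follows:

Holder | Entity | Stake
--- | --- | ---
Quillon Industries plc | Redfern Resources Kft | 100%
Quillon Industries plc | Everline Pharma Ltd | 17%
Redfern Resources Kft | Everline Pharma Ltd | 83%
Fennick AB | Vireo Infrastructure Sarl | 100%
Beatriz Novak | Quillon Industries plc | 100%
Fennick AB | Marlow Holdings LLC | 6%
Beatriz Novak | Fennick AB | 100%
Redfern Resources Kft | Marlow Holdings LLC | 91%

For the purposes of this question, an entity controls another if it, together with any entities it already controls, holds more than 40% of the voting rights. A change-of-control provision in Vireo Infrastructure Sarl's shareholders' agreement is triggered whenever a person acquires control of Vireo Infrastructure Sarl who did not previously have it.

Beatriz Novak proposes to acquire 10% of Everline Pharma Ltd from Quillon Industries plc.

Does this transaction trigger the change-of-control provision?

The purchase adds only to Beatriz's holdings (Quillon's stake shrinks), so Beatriz is the only person who could newly come to control Vireo.
Beatriz holds 100% of Fennick, so Beatriz controls Fennick.
Fennick holds 100% of Vireo, so Beatriz controls Vireo.
So Beatriz already controls Vireo before the transaction.
After the purchase, Beatriz holds 10% of Everline directly, and Quillon's stake falls to 7%.
Beatriz controlled Vireo already, so this is not a new person acquiring control; every other person's position is unchanged or reduced.
No new person acquires control, so the clause is not triggered.

No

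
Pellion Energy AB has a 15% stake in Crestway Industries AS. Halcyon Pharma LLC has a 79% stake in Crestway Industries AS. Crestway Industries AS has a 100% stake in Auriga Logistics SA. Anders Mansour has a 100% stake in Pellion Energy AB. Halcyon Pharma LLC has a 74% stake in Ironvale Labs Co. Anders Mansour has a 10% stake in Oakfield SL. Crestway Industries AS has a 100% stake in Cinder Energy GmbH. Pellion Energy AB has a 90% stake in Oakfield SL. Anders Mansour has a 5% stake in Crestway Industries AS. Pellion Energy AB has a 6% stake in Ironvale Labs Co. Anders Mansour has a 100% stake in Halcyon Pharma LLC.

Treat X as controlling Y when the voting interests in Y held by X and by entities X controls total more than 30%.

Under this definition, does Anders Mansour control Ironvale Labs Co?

Anders holds 100% of Pellion, so Anders controls Pellion.
Anders holds 100% of Halcyon, so Anders controls Halcyon.
Pellion and Halcyon together hold 6% + 74% = 80% of Ironvale, so Anders controls Ironvale.

Yes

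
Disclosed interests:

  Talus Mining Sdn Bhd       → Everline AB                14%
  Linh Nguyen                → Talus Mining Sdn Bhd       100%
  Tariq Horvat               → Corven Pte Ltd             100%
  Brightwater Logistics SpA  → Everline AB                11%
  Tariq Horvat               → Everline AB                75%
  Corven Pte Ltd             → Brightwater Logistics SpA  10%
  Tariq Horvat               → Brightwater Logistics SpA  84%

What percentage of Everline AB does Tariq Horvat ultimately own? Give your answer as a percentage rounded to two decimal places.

85.34%

Tariq reaches Everline along 3 paths.
Direct stake: 75% = 75%.
Via Brightwater: 84% × 11% = 9.24%.
Via Corven → Brightwater: 100% × 10% × 11% = 1.1%.
Total: 75% + 9.24% + 1.1% = 85.34%.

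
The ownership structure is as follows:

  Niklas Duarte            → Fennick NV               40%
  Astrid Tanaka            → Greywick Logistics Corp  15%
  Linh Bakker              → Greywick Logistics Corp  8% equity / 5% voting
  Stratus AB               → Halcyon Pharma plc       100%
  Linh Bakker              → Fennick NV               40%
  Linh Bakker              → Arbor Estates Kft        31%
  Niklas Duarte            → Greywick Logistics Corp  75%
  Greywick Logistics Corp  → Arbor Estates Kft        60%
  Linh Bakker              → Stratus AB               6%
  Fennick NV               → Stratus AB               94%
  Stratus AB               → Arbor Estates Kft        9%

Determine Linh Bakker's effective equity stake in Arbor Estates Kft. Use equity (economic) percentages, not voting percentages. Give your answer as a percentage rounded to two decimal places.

39.72%

Linh reaches Arbor along 4 paths.
Via Greywick: 8% × 60% = 4.8%.
Direct stake: 31% = 31%.
Via Stratus: 6% × 9% = 0.54%.
Via Fennick → Stratus: 40% × 94% × 9% = 3.384%.
Total: 4.8% + 31% + 0.54% + 3.384% = 39.724%.
Rounded: 39.72%.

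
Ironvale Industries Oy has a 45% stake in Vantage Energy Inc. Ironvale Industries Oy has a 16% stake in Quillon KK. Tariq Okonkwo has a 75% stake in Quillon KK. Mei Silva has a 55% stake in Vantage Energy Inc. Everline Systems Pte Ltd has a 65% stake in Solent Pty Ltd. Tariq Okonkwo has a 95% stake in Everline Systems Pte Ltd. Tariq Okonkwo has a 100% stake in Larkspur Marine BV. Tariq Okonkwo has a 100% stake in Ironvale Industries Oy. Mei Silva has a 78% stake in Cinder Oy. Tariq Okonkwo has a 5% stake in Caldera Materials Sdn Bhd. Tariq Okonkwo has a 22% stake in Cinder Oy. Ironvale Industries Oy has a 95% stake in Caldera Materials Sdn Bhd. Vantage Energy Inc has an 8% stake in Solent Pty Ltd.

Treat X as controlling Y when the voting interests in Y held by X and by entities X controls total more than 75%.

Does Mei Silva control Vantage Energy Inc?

Mei holds 78% of Cinder, so Mei controls Cinder.
In Vantage, Mei's side holds only 55%, not > 75%.
So Mei does not control Vantage.

No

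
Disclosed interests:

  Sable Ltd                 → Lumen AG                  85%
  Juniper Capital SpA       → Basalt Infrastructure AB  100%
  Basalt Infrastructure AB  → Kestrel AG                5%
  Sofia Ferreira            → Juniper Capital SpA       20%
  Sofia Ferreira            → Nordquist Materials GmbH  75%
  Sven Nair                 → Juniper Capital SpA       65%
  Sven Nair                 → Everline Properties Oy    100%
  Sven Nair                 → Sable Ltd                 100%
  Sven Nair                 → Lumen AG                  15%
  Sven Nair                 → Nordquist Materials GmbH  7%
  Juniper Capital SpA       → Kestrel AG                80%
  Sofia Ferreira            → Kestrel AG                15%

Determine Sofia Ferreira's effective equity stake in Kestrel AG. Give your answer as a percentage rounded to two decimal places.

Sofia reaches Kestrel along 3 paths.
Via Juniper → Basalt: 20% × 100% × 5% = 1%.
Direct stake: 15% = 15%.
Via Juniper: 20% × 80% = 16%.
Total: 1% + 15% + 16% = 32%.
Rounded: 32.00%.

32.00%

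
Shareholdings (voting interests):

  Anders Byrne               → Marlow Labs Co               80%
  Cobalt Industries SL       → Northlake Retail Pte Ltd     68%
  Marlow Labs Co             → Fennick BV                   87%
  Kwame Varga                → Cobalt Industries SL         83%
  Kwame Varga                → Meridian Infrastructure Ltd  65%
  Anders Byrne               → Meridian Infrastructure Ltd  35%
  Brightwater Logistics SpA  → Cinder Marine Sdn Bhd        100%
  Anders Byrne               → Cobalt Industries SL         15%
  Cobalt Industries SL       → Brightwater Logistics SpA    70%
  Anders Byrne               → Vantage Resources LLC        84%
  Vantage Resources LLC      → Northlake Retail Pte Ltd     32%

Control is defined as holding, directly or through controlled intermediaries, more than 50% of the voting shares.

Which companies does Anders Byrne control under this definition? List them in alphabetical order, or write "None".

Fennick BV, Marlow Labs Co, Vantage Resources LLC

Anders holds 80% of Marlow, so Anders controls Marlow.
Marlow holds 87% of Fennick, so Anders controls Fennick.
Anders holds 84% of Vantage, so Anders controls Vantage.
No other company's threshold is met.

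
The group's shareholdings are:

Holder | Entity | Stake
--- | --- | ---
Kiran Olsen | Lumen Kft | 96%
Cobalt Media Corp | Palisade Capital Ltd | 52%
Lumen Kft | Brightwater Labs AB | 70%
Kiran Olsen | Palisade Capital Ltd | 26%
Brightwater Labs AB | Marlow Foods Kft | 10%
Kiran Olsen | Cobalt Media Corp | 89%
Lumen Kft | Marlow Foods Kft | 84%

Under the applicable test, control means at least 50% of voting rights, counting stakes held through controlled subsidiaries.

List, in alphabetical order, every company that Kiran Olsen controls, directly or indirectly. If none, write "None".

Brightwater Labs AB, Cobalt Media Corp, Lumen Kft, Marlow Foods Kft, Palisade Capital Ltd

Kiran holds 96% of Lumen, so Kiran controls Lumen.
Lumen holds 70% of Brightwater, so Kiran controls Brightwater.
Kiran holds 89% of Cobalt, so Kiran controls Cobalt.
Brightwater and Lumen together hold 10% + 84% = 94% of Marlow, so Kiran controls Marlow.
Cobalt and Kiran together hold 52% + 26% = 78% of Palisade, so Kiran controls Palisade.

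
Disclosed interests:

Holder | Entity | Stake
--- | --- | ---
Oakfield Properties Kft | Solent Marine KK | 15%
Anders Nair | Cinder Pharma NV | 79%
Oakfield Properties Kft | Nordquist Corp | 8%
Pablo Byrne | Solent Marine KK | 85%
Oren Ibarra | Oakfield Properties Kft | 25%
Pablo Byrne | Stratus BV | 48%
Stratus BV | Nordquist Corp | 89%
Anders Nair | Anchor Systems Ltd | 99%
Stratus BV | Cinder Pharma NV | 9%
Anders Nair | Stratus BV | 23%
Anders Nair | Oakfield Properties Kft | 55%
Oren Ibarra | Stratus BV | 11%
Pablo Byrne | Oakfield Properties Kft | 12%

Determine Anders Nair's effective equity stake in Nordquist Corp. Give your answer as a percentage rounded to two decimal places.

24.87%

Anders reaches Nordquist along 2 paths.
Via Stratus: 23% × 89% = 20.47%.
Via Oakfield: 55% × 8% = 4.4%.
Total: 20.47% + 4.4% = 24.87%.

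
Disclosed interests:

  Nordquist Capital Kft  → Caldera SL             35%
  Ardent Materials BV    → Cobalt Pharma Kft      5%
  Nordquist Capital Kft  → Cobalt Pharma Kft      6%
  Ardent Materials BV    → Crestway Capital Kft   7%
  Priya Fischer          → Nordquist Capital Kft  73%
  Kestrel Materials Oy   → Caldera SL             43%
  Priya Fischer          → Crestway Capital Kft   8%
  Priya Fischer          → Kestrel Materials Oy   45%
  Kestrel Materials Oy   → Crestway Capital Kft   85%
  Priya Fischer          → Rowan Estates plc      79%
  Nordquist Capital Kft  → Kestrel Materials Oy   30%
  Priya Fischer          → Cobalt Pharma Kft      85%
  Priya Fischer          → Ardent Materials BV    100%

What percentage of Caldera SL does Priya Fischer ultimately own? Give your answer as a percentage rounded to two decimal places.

Priya reaches Caldera along 3 paths.
Via Nordquist → Kestrel: 73% × 30% × 43% = 9.417%.
Via Kestrel: 45% × 43% = 19.35%.
Via Nordquist: 73% × 35% = 25.55%.
Total: 9.417% + 19.35% + 25.55% = 54.317%.
Rounded: 54.32%.

54.32%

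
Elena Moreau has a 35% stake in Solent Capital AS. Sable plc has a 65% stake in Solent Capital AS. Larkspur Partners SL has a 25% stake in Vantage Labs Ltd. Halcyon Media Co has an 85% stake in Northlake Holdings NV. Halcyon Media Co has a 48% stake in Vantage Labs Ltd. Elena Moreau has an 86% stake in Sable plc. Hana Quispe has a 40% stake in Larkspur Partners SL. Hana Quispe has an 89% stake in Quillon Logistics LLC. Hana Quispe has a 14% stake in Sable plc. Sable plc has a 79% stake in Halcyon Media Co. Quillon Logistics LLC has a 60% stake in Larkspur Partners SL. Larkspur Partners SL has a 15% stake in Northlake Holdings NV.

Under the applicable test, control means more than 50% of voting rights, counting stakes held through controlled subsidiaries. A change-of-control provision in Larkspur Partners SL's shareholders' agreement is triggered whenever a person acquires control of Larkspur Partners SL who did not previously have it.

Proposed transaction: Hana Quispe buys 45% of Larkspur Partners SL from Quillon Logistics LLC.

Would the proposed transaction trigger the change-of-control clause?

The purchase adds only to Hana's holdings (Quillon's stake shrinks), so Hana is the only person who could newly come to control Larkspur.
Hana holds 89% of Quillon, so Hana controls Quillon.
Quillon and Hana together hold 60% + 40% = 100% of Larkspur, so Hana controls Larkspur.
So Hana already controls Larkspur before the transaction.
After the purchase, Hana's direct stake in Larkspur rises to 40% + 45% = 85%, and Quillon's stake falls to 15%.
Hana controlled Larkspur already, so this is not a new person acquiring control; every other person's position is unchanged or reduced.
No new person acquires control, so the clause is not triggered.

No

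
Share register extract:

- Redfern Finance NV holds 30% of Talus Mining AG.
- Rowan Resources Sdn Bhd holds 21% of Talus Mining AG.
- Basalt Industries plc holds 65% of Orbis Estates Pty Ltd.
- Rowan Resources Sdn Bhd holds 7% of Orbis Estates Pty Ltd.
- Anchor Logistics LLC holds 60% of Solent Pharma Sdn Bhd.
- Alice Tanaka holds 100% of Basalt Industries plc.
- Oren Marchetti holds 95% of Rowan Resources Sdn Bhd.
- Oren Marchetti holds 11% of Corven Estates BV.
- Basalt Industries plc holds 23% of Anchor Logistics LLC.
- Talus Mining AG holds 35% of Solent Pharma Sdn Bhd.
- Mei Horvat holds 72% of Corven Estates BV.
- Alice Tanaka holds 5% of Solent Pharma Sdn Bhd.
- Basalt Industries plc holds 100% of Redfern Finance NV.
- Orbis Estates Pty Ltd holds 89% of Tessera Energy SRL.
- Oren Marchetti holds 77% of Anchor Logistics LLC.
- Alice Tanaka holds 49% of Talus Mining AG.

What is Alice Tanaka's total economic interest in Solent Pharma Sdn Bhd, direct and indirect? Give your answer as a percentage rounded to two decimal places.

46.45%

Alice reaches Solent along 4 paths.
Via Basalt → Anchor: 100% × 23% × 60% = 13.8%.
Direct stake: 5% = 5%.
Via Basalt → Redfern → Talus: 100% × 100% × 30% × 35% = 10.5%.
Via Talus: 49% × 35% = 17.15%.
Total: 13.8% + 5% + 10.5% + 17.15% = 46.45%.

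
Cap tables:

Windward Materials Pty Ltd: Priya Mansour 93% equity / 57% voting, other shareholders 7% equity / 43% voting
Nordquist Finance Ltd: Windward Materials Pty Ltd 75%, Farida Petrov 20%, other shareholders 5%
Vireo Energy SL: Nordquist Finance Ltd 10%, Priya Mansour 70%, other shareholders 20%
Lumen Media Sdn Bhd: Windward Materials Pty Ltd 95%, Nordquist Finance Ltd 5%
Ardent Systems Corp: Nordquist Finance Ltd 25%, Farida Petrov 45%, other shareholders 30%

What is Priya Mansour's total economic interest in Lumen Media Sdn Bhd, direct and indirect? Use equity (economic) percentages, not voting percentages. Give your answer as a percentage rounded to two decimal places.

91.84%

Priya reaches Lumen along 2 paths.
Via Windward: 93% × 95% = 88.35%.
Via Windward → Nordquist: 93% × 75% × 5% = 3.4875%.
Total: 88.35% + 3.4875% = 91.8375%.
Rounded: 91.84%.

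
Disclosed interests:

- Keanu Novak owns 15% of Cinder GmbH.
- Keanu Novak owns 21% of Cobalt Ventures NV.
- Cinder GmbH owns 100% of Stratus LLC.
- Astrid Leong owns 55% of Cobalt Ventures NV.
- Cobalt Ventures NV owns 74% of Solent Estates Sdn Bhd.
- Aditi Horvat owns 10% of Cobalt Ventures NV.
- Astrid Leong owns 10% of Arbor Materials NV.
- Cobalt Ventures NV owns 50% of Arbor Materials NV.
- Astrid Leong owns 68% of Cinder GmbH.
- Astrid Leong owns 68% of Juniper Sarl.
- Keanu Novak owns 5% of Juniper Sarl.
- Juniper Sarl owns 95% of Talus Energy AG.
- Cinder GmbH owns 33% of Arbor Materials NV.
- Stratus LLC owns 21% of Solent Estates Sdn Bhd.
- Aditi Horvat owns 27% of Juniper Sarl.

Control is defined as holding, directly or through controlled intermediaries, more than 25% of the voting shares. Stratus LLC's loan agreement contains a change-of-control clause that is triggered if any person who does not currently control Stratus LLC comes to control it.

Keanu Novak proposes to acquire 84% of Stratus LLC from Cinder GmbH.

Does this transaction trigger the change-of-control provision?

Yes

The purchase adds only to Keanu's holdings (Cinder's stake shrinks), so Keanu is the only person who could newly come to control Stratus.
Keanu's largest direct stake is 21% in Cobalt, which does not meet the threshold, so Keanu controls no company.
Neither Keanu nor any entity Keanu controls holds any voting interest in Stratus.
So before the transaction, Keanu does not control Stratus.
After the purchase, Keanu holds 84% of Stratus directly, and Cinder's stake falls to 16%.
Keanu holds 84% of Stratus, so Keanu controls Stratus.
Keanu did not control Stratus before and does after, so the clause is triggered.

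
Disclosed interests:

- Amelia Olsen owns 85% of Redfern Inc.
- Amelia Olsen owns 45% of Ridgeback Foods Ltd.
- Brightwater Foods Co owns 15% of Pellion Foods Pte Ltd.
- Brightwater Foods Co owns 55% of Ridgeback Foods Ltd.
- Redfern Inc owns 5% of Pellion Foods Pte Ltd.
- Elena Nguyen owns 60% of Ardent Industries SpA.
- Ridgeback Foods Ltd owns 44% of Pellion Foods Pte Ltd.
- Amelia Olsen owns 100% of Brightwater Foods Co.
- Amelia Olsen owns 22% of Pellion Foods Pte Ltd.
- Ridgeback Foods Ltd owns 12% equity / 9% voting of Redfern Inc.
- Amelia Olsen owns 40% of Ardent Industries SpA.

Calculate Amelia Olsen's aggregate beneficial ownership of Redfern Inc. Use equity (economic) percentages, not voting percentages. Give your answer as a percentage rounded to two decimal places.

Amelia reaches Redfern along 3 paths.
Via Brightwater → Ridgeback: 100% × 55% × 12% = 6.6%.
Via Ridgeback: 45% × 12% = 5.4%.
Direct stake: 85% = 85%.
Total: 6.6% + 5.4% + 85% = 97%.
Rounded: 97.00%.

97.00%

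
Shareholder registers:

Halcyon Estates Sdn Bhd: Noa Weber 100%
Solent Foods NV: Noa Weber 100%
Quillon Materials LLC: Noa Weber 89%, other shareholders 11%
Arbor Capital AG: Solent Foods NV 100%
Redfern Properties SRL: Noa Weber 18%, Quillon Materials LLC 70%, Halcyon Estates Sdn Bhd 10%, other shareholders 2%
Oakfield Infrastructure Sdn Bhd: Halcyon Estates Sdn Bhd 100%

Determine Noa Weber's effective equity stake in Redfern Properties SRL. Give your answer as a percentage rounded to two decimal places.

Noa reaches Redfern along 3 paths.
Direct stake: 18% = 18%.
Via Quillon: 89% × 70% = 62.3%.
Via Halcyon: 100% × 10% = 10%.
Total: 18% + 62.3% + 10% = 90.3%.
Rounded: 90.30%.

90.30%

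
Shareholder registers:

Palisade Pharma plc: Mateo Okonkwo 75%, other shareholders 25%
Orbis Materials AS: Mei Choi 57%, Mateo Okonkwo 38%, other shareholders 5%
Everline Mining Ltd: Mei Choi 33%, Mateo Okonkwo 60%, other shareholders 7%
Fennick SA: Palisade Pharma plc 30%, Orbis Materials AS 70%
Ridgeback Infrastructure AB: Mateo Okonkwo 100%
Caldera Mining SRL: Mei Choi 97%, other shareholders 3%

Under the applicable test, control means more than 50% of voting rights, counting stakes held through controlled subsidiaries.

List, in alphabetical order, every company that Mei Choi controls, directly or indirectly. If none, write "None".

Mei holds 57% of Orbis, so Mei controls Orbis.
Orbis holds 70% of Fennick, so Mei controls Fennick.
Mei holds 97% of Caldera, so Mei controls Caldera.
No other company's threshold is met.

Caldera Mining SRL, Fennick SA, Orbis Materials AS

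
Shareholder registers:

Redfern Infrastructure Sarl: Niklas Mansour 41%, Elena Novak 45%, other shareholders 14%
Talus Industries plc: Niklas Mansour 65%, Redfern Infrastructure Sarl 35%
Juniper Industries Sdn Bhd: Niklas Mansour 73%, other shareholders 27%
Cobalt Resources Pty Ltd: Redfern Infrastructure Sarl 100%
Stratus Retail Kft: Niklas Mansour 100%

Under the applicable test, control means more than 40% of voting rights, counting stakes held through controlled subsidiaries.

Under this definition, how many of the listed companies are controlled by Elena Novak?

2

Elena holds 45% of Redfern, so Elena controls Redfern.
Redfern holds 100% of Cobalt, so Elena controls Cobalt.
No other company's threshold is met.
Elena controls 2 companies.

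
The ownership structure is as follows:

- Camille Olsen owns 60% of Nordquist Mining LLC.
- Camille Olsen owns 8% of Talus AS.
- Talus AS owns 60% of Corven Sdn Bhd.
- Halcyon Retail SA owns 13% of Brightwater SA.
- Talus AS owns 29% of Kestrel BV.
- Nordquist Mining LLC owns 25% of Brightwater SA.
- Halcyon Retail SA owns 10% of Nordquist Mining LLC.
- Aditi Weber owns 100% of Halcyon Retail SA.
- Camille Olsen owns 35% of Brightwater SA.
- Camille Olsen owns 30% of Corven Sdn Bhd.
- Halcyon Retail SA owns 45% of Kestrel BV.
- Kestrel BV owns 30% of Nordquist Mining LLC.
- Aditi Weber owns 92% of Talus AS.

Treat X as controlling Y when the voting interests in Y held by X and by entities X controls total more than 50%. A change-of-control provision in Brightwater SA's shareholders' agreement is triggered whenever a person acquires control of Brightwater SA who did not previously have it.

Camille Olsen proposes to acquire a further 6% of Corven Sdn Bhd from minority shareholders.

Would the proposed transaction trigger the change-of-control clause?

The purchase changes only Camille's holdings, so Camille is the only person who could newly come to control Brightwater.
Camille holds 60% of Nordquist, so Camille controls Nordquist.
Nordquist and Camille together hold 25% + 35% = 60% of Brightwater, so Camille controls Brightwater.
So Camille already controls Brightwater before the transaction.
After the purchase, Camille's direct stake in Corven rises to 30% + 6% = 36%.
Camille controlled Brightwater already, so this is not a new person acquiring control; every other person's position is unchanged or reduced.
No new person acquires control, so the clause is not triggered.

No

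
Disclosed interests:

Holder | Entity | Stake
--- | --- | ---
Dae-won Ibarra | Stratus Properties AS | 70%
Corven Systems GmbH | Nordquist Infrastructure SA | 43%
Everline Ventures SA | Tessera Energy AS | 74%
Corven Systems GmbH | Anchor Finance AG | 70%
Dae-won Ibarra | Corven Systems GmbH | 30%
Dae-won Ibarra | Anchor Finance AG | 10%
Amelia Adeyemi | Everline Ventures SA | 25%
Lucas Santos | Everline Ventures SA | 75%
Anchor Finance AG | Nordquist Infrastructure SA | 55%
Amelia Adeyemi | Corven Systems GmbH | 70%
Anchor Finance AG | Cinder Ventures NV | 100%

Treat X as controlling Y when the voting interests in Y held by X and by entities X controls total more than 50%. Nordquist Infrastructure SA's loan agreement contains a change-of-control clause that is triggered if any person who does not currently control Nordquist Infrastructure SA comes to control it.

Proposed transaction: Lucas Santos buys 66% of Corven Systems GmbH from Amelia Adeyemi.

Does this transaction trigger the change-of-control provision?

The purchase adds only to Lucas's holdings (Amelia's stake shrinks), so Lucas is the only person who could newly come to control Nordquist.
Lucas holds 75% of Everline, so Lucas controls Everline.
Everline holds 74% of Tessera, so Lucas controls Tessera.
Neither Lucas nor any entity Lucas controls holds any voting interest in Nordquist.
So before the transaction, Lucas does not control Nordquist.
After the purchase, Lucas holds 66% of Corven directly, and Amelia's stake falls to 4%.
Lucas holds 66% of Corven, so Lucas controls Corven.
Corven holds 70% of Anchor, so Lucas controls Anchor.
Anchor and Corven together hold 55% + 43% = 98% of Nordquist, so Lucas controls Nordquist.
Lucas did not control Nordquist before and does after, so the clause is triggered.

Yes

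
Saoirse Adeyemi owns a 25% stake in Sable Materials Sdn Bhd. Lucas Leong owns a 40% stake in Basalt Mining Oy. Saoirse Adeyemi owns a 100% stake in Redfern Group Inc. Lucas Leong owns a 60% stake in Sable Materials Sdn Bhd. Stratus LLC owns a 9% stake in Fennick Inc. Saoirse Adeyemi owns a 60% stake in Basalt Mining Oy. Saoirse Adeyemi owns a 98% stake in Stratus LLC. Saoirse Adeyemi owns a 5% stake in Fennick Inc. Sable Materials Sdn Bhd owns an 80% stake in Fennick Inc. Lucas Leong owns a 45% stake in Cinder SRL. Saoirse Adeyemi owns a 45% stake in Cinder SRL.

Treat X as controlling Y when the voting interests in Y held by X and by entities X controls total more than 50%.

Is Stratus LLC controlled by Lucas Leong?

Lucas holds 60% of Sable, so Lucas controls Sable.
Sable holds 80% of Fennick, so Lucas controls Fennick.
Neither Lucas nor any entity Lucas controls holds any voting interest in Stratus.
So Lucas does not control Stratus.

No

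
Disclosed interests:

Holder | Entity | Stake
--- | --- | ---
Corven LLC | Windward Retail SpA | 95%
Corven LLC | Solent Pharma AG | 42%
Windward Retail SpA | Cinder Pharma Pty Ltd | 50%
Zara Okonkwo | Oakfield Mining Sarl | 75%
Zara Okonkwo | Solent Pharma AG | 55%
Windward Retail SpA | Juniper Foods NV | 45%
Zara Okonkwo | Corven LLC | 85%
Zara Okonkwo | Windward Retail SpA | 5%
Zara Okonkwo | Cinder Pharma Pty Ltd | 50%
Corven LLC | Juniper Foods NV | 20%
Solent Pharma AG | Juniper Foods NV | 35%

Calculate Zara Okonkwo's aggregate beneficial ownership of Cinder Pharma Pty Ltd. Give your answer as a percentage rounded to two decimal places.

92.88%

Zara reaches Cinder along 3 paths.
Direct stake: 50% = 50%.
Via Windward: 5% × 50% = 2.5%.
Via Corven → Windward: 85% × 95% × 50% = 40.375%.
Total: 50% + 2.5% + 40.375% = 92.875%.
Rounded: 92.88%.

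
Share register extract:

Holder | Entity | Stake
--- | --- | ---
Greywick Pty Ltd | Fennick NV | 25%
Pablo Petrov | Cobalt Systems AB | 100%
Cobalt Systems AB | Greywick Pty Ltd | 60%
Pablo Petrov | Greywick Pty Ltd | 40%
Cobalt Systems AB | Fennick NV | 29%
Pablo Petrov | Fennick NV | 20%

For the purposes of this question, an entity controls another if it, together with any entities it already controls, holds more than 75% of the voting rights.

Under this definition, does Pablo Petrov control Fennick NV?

No

Pablo holds 100% of Cobalt, so Pablo controls Cobalt.
Pablo and Cobalt together hold 40% + 60% = 100% of Greywick, so Pablo controls Greywick.
In Fennick, Pablo's side holds only 29% + 20% + 25% = 74%, not > 75%.
So Pablo does not control Fennick.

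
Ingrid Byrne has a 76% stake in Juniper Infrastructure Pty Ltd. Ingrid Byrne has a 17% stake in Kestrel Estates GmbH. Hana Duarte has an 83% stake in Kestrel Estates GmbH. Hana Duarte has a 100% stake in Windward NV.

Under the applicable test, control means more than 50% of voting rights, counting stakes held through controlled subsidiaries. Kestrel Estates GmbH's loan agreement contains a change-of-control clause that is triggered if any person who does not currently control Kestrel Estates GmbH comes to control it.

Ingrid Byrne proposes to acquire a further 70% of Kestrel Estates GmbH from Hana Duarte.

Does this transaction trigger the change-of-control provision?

Yes

The purchase adds only to Ingrid's holdings (Hana's stake shrinks), so Ingrid is the only person who could newly come to control Kestrel.
Ingrid holds 76% of Juniper, so Ingrid controls Juniper.
In Kestrel, Ingrid's side holds only 17%, not > 50%.
So before the transaction, Ingrid does not control Kestrel.
After the purchase, Ingrid's direct stake in Kestrel rises to 17% + 70% = 87%, and Hana's stake falls to 13%.
Ingrid holds 87% of Kestrel, so Ingrid controls Kestrel.
Ingrid did not control Kestrel before and does after, so the clause is triggered.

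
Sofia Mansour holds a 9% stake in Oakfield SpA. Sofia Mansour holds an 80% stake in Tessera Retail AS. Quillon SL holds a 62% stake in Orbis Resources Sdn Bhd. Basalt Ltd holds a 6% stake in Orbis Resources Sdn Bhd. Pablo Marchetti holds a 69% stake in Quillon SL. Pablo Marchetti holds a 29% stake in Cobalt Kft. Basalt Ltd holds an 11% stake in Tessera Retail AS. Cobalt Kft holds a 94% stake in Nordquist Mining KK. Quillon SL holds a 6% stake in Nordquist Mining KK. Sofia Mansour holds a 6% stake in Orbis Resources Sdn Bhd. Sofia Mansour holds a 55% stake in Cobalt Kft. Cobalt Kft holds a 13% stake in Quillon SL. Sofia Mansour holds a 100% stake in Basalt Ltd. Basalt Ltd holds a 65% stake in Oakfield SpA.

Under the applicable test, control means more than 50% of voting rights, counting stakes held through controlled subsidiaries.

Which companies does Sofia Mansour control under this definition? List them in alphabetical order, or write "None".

Sofia holds 100% of Basalt, so Sofia controls Basalt.
Sofia holds 55% of Cobalt, so Sofia controls Cobalt.
Sofia and Basalt together hold 9% + 65% = 74% of Oakfield, so Sofia controls Oakfield.
Sofia and Basalt together hold 80% + 11% = 91% of Tessera, so Sofia controls Tessera.
Cobalt holds 94% of Nordquist, so Sofia controls Nordquist.
No other company's threshold is met.

Basalt Ltd, Cobalt Kft, Nordquist Mining KK, Oakfield SpA, Tessera Retail AS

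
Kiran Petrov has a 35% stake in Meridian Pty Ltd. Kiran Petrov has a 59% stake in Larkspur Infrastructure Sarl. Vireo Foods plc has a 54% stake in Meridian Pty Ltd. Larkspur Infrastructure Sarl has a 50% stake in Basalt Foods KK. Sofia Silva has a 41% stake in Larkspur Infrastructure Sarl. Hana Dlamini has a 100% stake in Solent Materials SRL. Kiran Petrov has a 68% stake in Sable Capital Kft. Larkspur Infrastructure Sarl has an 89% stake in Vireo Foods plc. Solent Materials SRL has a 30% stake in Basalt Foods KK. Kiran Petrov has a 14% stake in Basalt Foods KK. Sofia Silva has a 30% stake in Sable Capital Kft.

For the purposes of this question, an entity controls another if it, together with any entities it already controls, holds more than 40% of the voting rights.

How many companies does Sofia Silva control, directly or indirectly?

Sofia holds 41% of Larkspur, so Sofia controls Larkspur.
Larkspur holds 89% of Vireo, so Sofia controls Vireo.
Vireo holds 54% of Meridian, so Sofia controls Meridian.
Larkspur holds 50% of Basalt, so Sofia controls Basalt.
No other company's threshold is met.
Sofia controls 4 companies.

4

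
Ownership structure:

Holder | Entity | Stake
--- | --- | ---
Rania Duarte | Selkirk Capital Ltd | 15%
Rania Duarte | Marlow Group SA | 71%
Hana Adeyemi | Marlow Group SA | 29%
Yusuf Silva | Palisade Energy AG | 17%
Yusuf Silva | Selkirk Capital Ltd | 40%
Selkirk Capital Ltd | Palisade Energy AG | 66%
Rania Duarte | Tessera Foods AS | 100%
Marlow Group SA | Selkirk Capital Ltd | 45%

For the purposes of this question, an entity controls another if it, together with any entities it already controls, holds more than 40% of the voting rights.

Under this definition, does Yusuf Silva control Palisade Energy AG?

Yusuf's largest direct stake is 40% in Selkirk, which does not meet the threshold, so Yusuf controls no company.
In Palisade, Yusuf's side holds only 17%, not > 40%.
So Yusuf does not control Palisade.

No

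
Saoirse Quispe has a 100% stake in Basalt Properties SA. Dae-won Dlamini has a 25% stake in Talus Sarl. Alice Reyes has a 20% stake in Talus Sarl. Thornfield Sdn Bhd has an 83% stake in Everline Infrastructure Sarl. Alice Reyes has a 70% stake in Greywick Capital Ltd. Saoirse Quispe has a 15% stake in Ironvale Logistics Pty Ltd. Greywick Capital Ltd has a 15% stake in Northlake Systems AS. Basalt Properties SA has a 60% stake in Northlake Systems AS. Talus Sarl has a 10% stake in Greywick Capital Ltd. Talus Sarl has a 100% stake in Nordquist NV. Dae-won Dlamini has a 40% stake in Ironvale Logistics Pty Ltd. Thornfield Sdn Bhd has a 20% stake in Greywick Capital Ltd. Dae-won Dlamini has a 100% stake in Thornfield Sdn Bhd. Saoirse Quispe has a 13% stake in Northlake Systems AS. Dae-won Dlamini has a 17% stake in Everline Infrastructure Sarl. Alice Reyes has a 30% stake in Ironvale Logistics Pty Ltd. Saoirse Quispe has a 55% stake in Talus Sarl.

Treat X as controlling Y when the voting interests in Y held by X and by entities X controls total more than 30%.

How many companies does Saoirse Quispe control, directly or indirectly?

4

Saoirse holds 55% of Talus, so Saoirse controls Talus.
Saoirse holds 100% of Basalt, so Saoirse controls Basalt.
Basalt and Saoirse together hold 60% + 13% = 73% of Northlake, so Saoirse controls Northlake.
Talus holds 100% of Nordquist, so Saoirse controls Nordquist.
No other company's threshold is met.
Saoirse controls 4 companies.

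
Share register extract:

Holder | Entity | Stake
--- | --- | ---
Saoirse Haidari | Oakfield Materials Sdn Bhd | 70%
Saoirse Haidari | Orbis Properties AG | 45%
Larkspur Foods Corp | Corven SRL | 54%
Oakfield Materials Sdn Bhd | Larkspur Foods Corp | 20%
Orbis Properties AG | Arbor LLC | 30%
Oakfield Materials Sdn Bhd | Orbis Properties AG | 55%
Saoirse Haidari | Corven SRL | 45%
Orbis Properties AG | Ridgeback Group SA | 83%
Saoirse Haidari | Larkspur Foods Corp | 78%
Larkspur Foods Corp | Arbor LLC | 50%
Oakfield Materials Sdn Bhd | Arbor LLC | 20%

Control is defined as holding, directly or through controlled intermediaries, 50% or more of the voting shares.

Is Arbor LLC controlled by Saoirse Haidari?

Yes

Saoirse holds 70% of Oakfield, so Saoirse controls Oakfield.
Oakfield and Saoirse together hold 55% + 45% = 100% of Orbis, so Saoirse controls Orbis.
Saoirse and Oakfield together hold 78% + 20% = 98% of Larkspur, so Saoirse controls Larkspur.
Oakfield and Larkspur and Orbis together hold 20% + 50% + 30% = 100% of Arbor, so Saoirse controls Arbor.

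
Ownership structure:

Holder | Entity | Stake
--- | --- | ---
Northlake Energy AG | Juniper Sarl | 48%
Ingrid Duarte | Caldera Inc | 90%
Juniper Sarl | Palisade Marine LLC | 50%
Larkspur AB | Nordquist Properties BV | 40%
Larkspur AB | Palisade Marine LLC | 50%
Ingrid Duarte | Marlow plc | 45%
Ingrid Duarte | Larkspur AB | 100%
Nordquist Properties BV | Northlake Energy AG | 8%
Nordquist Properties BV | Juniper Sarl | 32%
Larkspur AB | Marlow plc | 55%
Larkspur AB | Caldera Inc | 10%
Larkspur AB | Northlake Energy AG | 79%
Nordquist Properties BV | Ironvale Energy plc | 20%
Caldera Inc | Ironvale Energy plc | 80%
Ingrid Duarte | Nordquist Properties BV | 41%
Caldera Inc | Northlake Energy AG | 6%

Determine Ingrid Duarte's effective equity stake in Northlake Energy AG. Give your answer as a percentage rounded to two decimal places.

91.48%

Ingrid reaches Northlake along 5 paths.
Via Larkspur: 100% × 79% = 79%.
Via Larkspur → Caldera: 100% × 10% × 6% = 0.6%.
Via Caldera: 90% × 6% = 5.4%.
Via Larkspur → Nordquist: 100% × 40% × 8% = 3.2%.
Via Nordquist: 41% × 8% = 3.28%.
Total: 79% + 0.6% + 5.4% + 3.2% + 3.28% = 91.48%.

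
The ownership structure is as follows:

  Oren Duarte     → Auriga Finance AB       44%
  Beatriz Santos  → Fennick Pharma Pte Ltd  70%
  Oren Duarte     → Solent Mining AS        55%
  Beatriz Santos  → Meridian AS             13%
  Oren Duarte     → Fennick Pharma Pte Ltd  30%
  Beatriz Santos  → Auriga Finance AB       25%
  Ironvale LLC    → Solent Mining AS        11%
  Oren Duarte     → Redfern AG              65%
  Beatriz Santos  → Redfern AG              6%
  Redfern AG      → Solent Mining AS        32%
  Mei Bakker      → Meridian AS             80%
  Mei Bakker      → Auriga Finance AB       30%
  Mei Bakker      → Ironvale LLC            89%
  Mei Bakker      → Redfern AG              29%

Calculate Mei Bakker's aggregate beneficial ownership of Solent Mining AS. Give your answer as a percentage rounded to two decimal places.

19.07%

Mei reaches Solent along 2 paths.
Via Redfern: 29% × 32% = 9.28%.
Via Ironvale: 89% × 11% = 9.79%.
Total: 9.28% + 9.79% = 19.07%.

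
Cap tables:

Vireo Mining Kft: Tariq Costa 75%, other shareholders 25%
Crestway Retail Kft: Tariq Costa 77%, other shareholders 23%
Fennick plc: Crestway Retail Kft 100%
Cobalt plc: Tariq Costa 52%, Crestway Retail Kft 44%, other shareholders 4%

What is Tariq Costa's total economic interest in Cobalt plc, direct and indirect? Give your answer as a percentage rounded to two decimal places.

Tariq reaches Cobalt along 2 paths.
Direct stake: 52% = 52%.
Via Crestway: 77% × 44% = 33.88%.
Total: 52% + 33.88% = 85.88%.

85.88%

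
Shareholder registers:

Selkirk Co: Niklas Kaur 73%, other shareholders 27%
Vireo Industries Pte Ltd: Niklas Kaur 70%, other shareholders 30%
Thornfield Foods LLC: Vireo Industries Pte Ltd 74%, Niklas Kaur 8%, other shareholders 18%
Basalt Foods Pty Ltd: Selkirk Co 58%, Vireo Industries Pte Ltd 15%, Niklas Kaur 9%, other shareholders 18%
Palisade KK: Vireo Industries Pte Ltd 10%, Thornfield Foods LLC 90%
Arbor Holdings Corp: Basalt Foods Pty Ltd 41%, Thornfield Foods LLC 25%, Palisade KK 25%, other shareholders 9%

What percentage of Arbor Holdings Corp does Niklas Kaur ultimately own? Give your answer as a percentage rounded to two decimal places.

55.51%

Niklas reaches Arbor along 8 paths.
Via Selkirk → Basalt: 73% × 58% × 41% = 17.3594%.
Via Vireo → Basalt: 70% × 15% × 41% = 4.305%.
Via Basalt: 9% × 41% = 3.69%.
Via Vireo → Thornfield: 70% × 74% × 25% = 12.95%.
Via Thornfield: 8% × 25% = 2%.
Via Vireo → Palisade: 70% × 10% × 25% = 1.75%.
Via Vireo → Thornfield → Palisade: 70% × 74% × 90% × 25% = 11.655%.
Via Thornfield → Palisade: 8% × 90% × 25% = 1.8%.
Total: 17.3594% + 4.305% + 3.69% + 12.95% + 2% + 1.75% + 11.655% + 1.8% = 55.5094%.
Rounded: 55.51%.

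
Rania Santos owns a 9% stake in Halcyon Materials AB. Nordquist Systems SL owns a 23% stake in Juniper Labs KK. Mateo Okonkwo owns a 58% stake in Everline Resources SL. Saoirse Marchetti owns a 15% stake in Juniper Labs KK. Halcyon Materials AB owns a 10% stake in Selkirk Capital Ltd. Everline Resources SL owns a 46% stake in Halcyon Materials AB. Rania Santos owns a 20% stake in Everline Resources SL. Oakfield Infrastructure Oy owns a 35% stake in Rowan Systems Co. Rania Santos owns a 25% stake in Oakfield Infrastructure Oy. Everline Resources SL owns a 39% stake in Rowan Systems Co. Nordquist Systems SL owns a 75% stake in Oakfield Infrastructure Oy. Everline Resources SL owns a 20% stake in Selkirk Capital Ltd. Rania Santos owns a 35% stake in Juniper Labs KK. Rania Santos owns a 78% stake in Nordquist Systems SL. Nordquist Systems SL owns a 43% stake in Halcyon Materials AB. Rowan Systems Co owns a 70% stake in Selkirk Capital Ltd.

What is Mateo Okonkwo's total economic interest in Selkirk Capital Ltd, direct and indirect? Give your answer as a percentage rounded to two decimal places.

30.10%

Mateo reaches Selkirk along 3 paths.
Via Everline → Halcyon: 58% × 46% × 10% = 2.668%.
Via Everline → Rowan: 58% × 39% × 70% = 15.834%.
Via Everline: 58% × 20% = 11.6%.
Total: 2.668% + 15.834% + 11.6% = 30.102%.
Rounded: 30.10%.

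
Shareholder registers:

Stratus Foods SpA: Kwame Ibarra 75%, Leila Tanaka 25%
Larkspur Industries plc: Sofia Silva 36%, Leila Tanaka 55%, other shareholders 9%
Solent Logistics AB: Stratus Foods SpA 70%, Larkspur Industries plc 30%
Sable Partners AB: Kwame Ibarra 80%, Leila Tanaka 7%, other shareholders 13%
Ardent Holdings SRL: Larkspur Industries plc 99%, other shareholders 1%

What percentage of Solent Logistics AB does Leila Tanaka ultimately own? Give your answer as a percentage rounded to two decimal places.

34.00%

Leila reaches Solent along 2 paths.
Via Stratus: 25% × 70% = 17.5%.
Via Larkspur: 55% × 30% = 16.5%.
Total: 17.5% + 16.5% = 34%.
Rounded: 34.00%.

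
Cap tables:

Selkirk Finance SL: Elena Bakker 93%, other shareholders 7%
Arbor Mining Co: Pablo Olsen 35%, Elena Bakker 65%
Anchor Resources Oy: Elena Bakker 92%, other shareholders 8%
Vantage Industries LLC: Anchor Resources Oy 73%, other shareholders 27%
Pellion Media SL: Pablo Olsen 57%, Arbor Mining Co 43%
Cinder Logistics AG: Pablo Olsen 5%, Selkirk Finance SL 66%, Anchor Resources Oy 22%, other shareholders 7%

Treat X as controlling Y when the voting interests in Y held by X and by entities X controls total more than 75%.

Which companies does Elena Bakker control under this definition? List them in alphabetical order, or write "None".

Anchor Resources Oy, Cinder Logistics AG, Selkirk Finance SL

Elena holds 93% of Selkirk, so Elena controls Selkirk.
Elena holds 92% of Anchor, so Elena controls Anchor.
Selkirk and Anchor together hold 66% + 22% = 88% of Cinder, so Elena controls Cinder.
No other company's threshold is met.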